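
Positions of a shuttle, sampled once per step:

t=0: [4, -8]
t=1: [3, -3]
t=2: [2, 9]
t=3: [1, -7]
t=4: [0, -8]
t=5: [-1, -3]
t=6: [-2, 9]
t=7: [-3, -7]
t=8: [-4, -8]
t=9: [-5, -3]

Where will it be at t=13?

[-9, -3]

The first coordinate changes by -1 each step, so at step 13 it is 4 + 13·(-1) = -9.
The second coordinate repeats the cycle [-8, -3, 9, -7] with period 4; step 13 mod 4 = 1, giving -3.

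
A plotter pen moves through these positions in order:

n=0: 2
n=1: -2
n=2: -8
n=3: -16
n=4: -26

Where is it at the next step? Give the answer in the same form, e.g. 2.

-38

Taking differences between consecutive positions: -4, -6, -8, -10. These grow by -2 each step.
step 5: -26 − 12 → -38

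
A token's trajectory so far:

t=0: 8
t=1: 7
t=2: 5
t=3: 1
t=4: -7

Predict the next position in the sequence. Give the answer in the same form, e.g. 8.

The jumps are -1, -2, -4, -8 — a geometric progression with ratio 2.
step 5: -7 − 16 → -23

-23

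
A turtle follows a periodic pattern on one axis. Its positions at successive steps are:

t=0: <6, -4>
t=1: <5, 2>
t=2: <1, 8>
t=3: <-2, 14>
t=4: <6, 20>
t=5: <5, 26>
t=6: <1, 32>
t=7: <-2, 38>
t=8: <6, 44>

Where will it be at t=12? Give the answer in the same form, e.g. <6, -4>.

<6, 68>

The first coordinate repeats the cycle [6, 5, 1, -2] with period 4; step 12 mod 4 = 0, giving 6.
The second coordinate changes by +6 each step, so at step 12 it is -4 + 12·(6) = 68.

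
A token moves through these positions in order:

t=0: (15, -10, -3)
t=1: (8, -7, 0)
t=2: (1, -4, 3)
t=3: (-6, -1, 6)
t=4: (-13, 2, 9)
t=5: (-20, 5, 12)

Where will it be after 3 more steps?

(-41, 14, 21)

Each step adds (-7, +3, +3) to the position.
step 6: (-20, 5, 12) + (-7, +3, +3) → (-27, 8, 15)
step 7: (-27, 8, 15) + (-7, +3, +3) → (-34, 11, 18)
step 8: (-34, 11, 18) + (-7, +3, +3) → (-41, 14, 21)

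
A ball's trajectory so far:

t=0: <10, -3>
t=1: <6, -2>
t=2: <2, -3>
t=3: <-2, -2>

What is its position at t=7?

<-18, -2>

First: linear, -4 per step → -18 at step 7.
Second: cycles through -3, -2 every 2 steps. Step 7 lands at position 1 of the cycle → -2.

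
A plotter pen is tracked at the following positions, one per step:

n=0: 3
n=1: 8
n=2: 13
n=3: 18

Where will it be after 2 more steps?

The position changes by +5 every step.
step 4: 18 + 5 → 23
step 5: 23 + 5 → 28

28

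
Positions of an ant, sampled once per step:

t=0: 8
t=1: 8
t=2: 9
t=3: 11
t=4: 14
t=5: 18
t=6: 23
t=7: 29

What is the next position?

Successive displacements: +0, +1, +2, +3, +4, +5, +6 — each changes by +1.
step 8: 29 + 7 → 36

36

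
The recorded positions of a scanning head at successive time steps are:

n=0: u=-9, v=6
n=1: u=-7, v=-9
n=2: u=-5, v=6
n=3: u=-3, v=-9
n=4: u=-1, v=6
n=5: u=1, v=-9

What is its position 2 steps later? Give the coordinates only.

U: linear, +2 per step → 5 at step 7.
V: cycles through 6, -9 every 2 steps. Step 7 lands at position 1 of the cycle → -9.

u=5, v=-9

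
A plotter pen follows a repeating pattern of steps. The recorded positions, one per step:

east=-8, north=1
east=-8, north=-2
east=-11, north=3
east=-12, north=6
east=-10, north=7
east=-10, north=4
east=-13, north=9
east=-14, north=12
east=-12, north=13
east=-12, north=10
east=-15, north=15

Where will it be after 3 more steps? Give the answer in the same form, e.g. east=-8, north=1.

Differencing gives (+0,-3), (-3,+5), (-1,+3), (+2,+1), (+0,-3), (-3,+5), (-1,+3), (+2,+1), (+0,-3), (-3,+5). This is the pattern (+0,-3), (-3,+5), (-1,+3), (+2,+1) repeated.
step 11: apply (-1,+3) → east=-16, north=18
step 12: apply (+2,+1) → east=-14, north=19
step 13: apply (+0,-3) → east=-14, north=16

east=-14, north=16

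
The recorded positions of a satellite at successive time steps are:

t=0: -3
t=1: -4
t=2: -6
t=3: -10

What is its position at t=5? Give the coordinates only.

-34

The jumps are -1, -2, -4 — a geometric progression with ratio 2.
step 4: -10 − 8 → -18
step 5: -18 − 16 → -34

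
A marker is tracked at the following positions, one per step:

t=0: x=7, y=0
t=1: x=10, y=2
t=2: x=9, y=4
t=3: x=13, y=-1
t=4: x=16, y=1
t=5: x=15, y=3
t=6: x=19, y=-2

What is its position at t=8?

x=21, y=2

The moves between consecutive positions are (+3, +2), (-1, +2), (+4, -5), (+3, +2), (-1, +2), (+4, -5); they repeat the 3-cycle [(+3, +2), (-1, +2), (+4, -5)].
step 7: apply (+3, +2) → x=22, y=0
step 8: apply (-1, +2) → x=21, y=2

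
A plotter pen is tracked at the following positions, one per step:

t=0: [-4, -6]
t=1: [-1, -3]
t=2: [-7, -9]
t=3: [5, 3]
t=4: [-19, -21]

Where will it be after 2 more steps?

Consecutive displacements [+3, +3], [-6, -6], [+12, +12], [-24, -24] scale by a factor of -2 each step.
step 5: [-19, -21] + [+48, +48] → [29, 27]
step 6: [29, 27] + [-96, -96] → [-67, -69]

[-67, -69]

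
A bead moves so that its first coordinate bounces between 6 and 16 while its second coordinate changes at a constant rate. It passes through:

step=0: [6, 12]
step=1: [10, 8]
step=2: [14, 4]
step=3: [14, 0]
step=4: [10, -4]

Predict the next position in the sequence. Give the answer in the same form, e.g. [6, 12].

[6, -8]

The first coordinate travels 4 per step and bounces off the walls at 6 and 16.
  step 5: 10 → 6
The second coordinate changes by -4 each step: at step 5 it is -8.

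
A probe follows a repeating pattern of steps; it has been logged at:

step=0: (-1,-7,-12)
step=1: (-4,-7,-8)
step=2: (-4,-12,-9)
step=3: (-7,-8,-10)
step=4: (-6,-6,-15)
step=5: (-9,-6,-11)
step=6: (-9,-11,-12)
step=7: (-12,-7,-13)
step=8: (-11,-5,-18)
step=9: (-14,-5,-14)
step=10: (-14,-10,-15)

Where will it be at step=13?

(-19,-4,-17)

Differencing gives (-3,+0,+4), (+0,-5,-1), (-3,+4,-1), (+1,+2,-5), (-3,+0,+4), (+0,-5,-1), (-3,+4,-1), (+1,+2,-5), (-3,+0,+4), (+0,-5,-1). This is the pattern (-3,+0,+4), (+0,-5,-1), (-3,+4,-1), (+1,+2,-5) repeated.
step 11: apply (-3,+4,-1) → (-17,-6,-16)
step 12: apply (+1,+2,-5) → (-16,-4,-21)
step 13: apply (-3,+0,+4) → (-19,-4,-17)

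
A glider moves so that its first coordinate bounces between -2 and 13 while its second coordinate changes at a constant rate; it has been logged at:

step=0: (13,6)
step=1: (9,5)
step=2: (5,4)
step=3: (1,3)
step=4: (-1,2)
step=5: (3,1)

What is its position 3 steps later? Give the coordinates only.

The first coordinate reflects between -2 and 13, moving 4 per step.
  step 6: 3 → 7
  step 7: 7 → 11
  step 8: 11 → 11
The second coordinate changes by -1 each step: at step 8 it is -2.

(11,-2)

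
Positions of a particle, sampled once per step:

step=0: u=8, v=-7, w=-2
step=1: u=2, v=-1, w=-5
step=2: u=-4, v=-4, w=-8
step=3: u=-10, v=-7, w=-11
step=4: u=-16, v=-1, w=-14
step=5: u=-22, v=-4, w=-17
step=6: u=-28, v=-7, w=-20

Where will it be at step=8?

u=-40, v=-4, w=-26

The u coordinate changes by -6 each step, so at step 8 it is 8 + 8·(-6) = -40.
The v coordinate repeats the cycle [-7, -1, -4] with period 3; step 8 mod 3 = 2, giving -4.
The w coordinate changes by -3 each step, so at step 8 it is -2 + 8·(-3) = -26.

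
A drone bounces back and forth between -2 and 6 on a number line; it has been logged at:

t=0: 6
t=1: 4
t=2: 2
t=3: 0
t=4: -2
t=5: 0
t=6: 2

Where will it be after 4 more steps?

2

The value reflects between -2 and 6, moving 2 per step.
  step 7: 2 → 4
  step 8: 4 → 6
  step 9: 6 → 4
  step 10: 4 → 2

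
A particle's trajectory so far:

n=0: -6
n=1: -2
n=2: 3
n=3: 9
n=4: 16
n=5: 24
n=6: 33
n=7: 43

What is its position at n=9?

66

First differences are +4, +5, +6, +7, +8, +9, +10; their common second difference is +1 (constant acceleration).
step 8: 43 + 11 → 54
step 9: 54 + 12 → 66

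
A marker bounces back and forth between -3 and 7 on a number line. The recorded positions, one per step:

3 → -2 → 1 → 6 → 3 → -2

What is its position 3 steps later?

3

The value reflects between -3 and 7, moving 5 per step.
  step 6: -2 → 1
  step 7: 1 → 6
  step 8: 6 → 3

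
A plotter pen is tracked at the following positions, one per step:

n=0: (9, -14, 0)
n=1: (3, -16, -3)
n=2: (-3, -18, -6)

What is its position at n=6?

Constant displacement of (-6, -2, -3) per step.
step 3: (-3, -18, -6) + (-6, -2, -3) → (-9, -20, -9)
step 4: (-9, -20, -9) + (-6, -2, -3) → (-15, -22, -12)
step 5: (-15, -22, -12) + (-6, -2, -3) → (-21, -24, -15)
step 6: (-21, -24, -15) + (-6, -2, -3) → (-27, -26, -18)

(-27, -26, -18)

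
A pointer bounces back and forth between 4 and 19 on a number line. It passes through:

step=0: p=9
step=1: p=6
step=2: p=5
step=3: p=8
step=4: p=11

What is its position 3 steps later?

The value reflects between 4 and 19, moving 3 per step.
  step 5: 11 → 14
  step 6: 14 → 17
  step 7: 17 → 18

p=18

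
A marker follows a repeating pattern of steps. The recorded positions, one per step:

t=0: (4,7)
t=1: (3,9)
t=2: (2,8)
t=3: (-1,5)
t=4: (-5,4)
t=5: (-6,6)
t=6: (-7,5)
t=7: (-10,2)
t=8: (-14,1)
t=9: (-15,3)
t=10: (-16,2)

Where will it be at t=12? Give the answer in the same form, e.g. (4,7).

Differencing gives (-1,+2), (-1,-1), (-3,-3), (-4,-1), (-1,+2), (-1,-1), (-3,-3), (-4,-1), (-1,+2), (-1,-1). This is the pattern (-1,+2), (-1,-1), (-3,-3), (-4,-1) repeated.
step 11: apply (-3,-3) → (-19,-1)
step 12: apply (-4,-1) → (-23,-2)

(-23,-2)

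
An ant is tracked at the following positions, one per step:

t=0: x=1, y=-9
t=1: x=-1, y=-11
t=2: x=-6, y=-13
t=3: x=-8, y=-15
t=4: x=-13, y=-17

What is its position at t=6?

x=-20, y=-21

Differencing gives (-2, -2), (-5, -2), (-2, -2), (-5, -2). This is the pattern (-2, -2), (-5, -2) repeated.
step 5: apply (-2, -2) → x=-15, y=-19
step 6: apply (-5, -2) → x=-20, y=-21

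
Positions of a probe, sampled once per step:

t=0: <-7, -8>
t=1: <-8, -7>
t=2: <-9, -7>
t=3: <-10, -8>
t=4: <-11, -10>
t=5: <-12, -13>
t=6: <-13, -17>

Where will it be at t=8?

Successive displacements: <-1, +1>, <-1, +0>, <-1, -1>, <-1, -2>, <-1, -3>, <-1, -4> — each changes by <+0, -1>.
step 7: <-13, -17> + <-1, -5> → <-14, -22>
step 8: <-14, -22> + <-1, -6> → <-15, -28>

<-15, -28>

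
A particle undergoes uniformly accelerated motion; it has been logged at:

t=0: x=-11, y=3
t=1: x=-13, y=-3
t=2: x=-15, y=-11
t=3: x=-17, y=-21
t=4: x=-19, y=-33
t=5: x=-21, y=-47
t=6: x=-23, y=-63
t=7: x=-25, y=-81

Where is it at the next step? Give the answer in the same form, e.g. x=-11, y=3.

First differences are (-2, -6), (-2, -8), (-2, -10), (-2, -12), (-2, -14), (-2, -16), (-2, -18); their common second difference is (+0, -2) (constant acceleration).
step 8: x=-25, y=-81 + (-2, -20) → x=-27, y=-101

x=-27, y=-101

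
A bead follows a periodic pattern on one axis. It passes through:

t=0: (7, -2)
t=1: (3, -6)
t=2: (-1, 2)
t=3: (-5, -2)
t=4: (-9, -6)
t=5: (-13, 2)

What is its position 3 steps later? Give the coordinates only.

The first coordinate changes by -4 each step, so at step 8 it is 7 + 8·(-4) = -25.
The second coordinate repeats the cycle [-2, -6, 2] with period 3; step 8 mod 3 = 2, giving 2.

(-25, 2)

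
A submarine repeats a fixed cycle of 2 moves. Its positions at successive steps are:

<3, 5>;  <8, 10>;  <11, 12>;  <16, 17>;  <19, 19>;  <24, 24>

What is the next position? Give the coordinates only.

The moves between consecutive positions are <+5, +5>, <+3, +2>, <+5, +5>, <+3, +2>, <+5, +5>; they repeat the 2-cycle [<+5, +5>, <+3, +2>].
step 6: apply <+3, +2> → <27, 26>

<27, 26>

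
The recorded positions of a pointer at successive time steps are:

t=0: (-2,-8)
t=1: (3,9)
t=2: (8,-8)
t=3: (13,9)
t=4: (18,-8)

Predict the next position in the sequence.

(23,9)

First: linear, +5 per step → 23 at step 5.
Second: cycles through -8, 9 every 2 steps. Step 5 lands at position 1 of the cycle → 9.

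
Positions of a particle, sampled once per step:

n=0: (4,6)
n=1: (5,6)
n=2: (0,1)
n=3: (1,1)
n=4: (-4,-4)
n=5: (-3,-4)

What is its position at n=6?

Differencing gives (+1,+0), (-5,-5), (+1,+0), (-5,-5), (+1,+0). This is the pattern (+1,+0), (-5,-5) repeated.
step 6: apply (-5,-5) → (-8,-9)

(-8,-9)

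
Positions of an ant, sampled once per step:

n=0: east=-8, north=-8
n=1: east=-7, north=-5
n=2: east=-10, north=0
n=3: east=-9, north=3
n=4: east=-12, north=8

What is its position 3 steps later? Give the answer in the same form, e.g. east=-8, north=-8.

east=-13, north=19

The moves between consecutive positions are (+1, +3), (-3, +5), (+1, +3), (-3, +5); they repeat the 2-cycle [(+1, +3), (-3, +5)].
step 5: apply (+1, +3) → east=-11, north=11
step 6: apply (-3, +5) → east=-14, north=16
step 7: apply (+1, +3) → east=-13, north=19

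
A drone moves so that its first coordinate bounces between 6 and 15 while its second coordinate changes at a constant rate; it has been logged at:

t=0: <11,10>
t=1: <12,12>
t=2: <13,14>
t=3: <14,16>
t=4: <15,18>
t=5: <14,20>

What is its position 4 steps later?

<10,28>

The first coordinate travels 1 per step and bounces off the walls at 6 and 15.
  step 6: 14 → 13
  step 7: 13 → 12
  step 8: 12 → 11
  step 9: 11 → 10
The second coordinate changes by +2 each step: at step 9 it is 28.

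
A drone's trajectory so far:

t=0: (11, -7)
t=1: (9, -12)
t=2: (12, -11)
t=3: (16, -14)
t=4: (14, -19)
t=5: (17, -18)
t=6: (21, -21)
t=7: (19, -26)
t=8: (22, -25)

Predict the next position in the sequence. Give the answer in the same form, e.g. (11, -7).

Differencing gives (-2, -5), (+3, +1), (+4, -3), (-2, -5), (+3, +1), (+4, -3), (-2, -5), (+3, +1). This is the pattern (-2, -5), (+3, +1), (+4, -3) repeated.
step 9: apply (+4, -3) → (26, -28)

(26, -28)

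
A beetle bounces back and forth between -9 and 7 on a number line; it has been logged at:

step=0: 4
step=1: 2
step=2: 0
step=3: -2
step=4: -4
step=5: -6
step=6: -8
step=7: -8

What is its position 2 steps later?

The value travels 2 per step and bounces off the walls at -9 and 7.
  step 8: -8 → -6
  step 9: -6 → -4

-4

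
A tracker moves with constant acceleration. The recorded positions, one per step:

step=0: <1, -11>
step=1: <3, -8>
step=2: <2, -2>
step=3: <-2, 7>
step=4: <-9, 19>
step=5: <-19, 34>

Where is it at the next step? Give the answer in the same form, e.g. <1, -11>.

<-32, 52>

Successive displacements: <+2, +3>, <-1, +6>, <-4, +9>, <-7, +12>, <-10, +15> — each changes by <-3, +3>.
step 6: <-19, 34> + <-13, +18> → <-32, 52>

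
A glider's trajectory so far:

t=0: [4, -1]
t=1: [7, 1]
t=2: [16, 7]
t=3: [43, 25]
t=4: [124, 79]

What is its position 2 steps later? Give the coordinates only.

Step-to-step displacements: [+3, +2], [+9, +6], [+27, +18], [+81, +54]; each is 3× the previous.
step 5: [124, 79] + [+243, +162] → [367, 241]
step 6: [367, 241] + [+729, +486] → [1096, 727]

[1096, 727]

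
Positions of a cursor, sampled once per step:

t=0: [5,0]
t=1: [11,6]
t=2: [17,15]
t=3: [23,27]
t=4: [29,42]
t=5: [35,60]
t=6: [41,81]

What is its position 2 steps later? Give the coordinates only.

First differences are [+6,+6], [+6,+9], [+6,+12], [+6,+15], [+6,+18], [+6,+21]; their common second difference is [+0,+3] (constant acceleration).
step 7: [41,81] + [+6,+24] → [47,105]
step 8: [47,105] + [+6,+27] → [53,132]

[53,132]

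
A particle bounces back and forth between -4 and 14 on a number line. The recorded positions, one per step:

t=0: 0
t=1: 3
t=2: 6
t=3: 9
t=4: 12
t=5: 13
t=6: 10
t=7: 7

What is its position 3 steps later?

-2

The value reflects between -4 and 14, moving 3 per step.
  step 8: 7 → 4
  step 9: 4 → 1
  step 10: 1 → -2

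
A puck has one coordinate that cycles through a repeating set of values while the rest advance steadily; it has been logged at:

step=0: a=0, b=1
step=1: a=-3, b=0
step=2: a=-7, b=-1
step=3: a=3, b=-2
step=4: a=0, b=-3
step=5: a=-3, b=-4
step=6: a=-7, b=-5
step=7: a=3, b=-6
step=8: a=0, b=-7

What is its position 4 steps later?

A: cycles through 0, -3, -7, 3 every 4 steps. Step 12 lands at position 0 of the cycle → 0.
B: linear, -1 per step → -11 at step 12.

a=0, b=-11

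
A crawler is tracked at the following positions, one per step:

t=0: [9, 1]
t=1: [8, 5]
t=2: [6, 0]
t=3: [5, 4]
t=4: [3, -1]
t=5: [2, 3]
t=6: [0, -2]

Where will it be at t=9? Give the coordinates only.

Differencing gives [-1, +4], [-2, -5], [-1, +4], [-2, -5], [-1, +4], [-2, -5]. This is the pattern [-1, +4], [-2, -5] repeated.
step 7: apply [-1, +4] → [-1, 2]
step 8: apply [-2, -5] → [-3, -3]
step 9: apply [-1, +4] → [-4, 1]

[-4, 1]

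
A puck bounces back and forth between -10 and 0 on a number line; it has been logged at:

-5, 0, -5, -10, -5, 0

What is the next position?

The value travels 5 per step and bounces off the walls at -10 and 0.
  step 6: 0 → -5

-5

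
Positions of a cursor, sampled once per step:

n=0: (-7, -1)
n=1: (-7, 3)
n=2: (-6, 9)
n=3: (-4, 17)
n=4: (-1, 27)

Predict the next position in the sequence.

(3, 39)

Successive displacements: (+0, +4), (+1, +6), (+2, +8), (+3, +10) — each changes by (+1, +2).
step 5: (-1, 27) + (+4, +12) → (3, 39)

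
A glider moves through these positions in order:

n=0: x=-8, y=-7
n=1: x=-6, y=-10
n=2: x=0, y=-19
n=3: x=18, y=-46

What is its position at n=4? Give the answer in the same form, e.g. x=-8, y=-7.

The jumps are (+2, -3), (+6, -9), (+18, -27) — a geometric progression with ratio 3.
step 4: x=18, y=-46 + (+54, -81) → x=72, y=-127

x=72, y=-127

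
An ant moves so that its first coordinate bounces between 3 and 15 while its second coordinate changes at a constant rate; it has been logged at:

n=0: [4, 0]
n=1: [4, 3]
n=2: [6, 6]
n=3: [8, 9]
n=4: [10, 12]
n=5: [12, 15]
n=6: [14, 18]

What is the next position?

[14, 21]

The first coordinate reflects between 3 and 15, moving 2 per step.
  step 7: 14 → 14
The second coordinate changes by +3 each step: at step 7 it is 21.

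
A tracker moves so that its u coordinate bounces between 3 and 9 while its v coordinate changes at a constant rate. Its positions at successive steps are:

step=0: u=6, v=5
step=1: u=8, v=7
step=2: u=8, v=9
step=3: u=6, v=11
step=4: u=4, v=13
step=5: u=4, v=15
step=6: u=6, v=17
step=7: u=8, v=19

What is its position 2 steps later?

The u coordinate reflects between 3 and 9, moving 2 per step.
  step 8: 8 → 8
  step 9: 8 → 6
The v coordinate changes by +2 each step: at step 9 it is 23.

u=6, v=23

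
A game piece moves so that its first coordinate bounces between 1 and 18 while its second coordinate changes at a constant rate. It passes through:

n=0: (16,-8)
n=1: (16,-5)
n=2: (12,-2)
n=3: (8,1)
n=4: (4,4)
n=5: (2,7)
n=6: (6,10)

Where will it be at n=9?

The first coordinate reflects between 1 and 18, moving 4 per step.
  step 7: 6 → 10
  step 8: 10 → 14
  step 9: 14 → 18
The second coordinate changes by +3 each step: at step 9 it is 19.

(18,19)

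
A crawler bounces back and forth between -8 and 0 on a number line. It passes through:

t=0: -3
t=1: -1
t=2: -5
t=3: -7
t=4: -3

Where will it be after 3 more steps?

-7

The value reflects between -8 and 0, moving 4 per step.
  step 5: -3 → -1
  step 6: -1 → -5
  step 7: -5 → -7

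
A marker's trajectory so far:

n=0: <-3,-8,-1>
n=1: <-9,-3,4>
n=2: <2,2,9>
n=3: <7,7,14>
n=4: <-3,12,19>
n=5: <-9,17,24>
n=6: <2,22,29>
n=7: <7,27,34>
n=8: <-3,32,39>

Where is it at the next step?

First: cycles through -3, -9, 2, 7 every 4 steps. Step 9 lands at position 1 of the cycle → -9.
Second: linear, +5 per step → 37 at step 9.
Third: linear, +5 per step → 44 at step 9.

<-9,37,44>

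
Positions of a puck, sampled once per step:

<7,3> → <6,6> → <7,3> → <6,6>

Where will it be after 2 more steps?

<6,6>

Step-to-step displacements: <-1,+3>, <+1,-3>, <-1,+3>; each is -1× the previous.
step 4: <6,6> + <+1,-3> → <7,3>
step 5: <7,3> + <-1,+3> → <6,6>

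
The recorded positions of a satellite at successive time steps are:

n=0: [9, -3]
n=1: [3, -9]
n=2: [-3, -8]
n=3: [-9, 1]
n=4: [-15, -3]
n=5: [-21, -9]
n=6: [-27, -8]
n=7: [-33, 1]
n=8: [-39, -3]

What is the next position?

[-45, -9]

The first coordinate changes by -6 each step, so at step 9 it is 9 + 9·(-6) = -45.
The second coordinate repeats the cycle [-3, -9, -8, 1] with period 4; step 9 mod 4 = 1, giving -9.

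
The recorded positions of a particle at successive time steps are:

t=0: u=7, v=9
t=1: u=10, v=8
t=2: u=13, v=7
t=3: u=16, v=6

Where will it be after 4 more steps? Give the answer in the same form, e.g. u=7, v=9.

Each step adds (+3,-1) to the position.
step 4: u=16, v=6 + (+3,-1) → u=19, v=5
step 5: u=19, v=5 + (+3,-1) → u=22, v=4
step 6: u=22, v=4 + (+3,-1) → u=25, v=3
step 7: u=25, v=3 + (+3,-1) → u=28, v=2

u=28, v=2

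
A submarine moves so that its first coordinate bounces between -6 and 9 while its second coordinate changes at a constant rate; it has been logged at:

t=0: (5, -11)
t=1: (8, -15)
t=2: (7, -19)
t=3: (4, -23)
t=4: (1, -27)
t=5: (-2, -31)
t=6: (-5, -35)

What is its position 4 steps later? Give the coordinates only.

The first coordinate travels 3 per step and bounces off the walls at -6 and 9.
  step 7: -5 → -4
  step 8: -4 → -1
  step 9: -1 → 2
  step 10: 2 → 5
The second coordinate changes by -4 each step: at step 10 it is -51.

(5, -51)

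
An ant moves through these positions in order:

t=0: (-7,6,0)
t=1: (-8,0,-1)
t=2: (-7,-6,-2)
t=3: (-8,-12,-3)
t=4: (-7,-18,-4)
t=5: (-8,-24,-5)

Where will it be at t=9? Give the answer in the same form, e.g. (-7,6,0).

(-8,-48,-9)

The first coordinate repeats the cycle [-7, -8] with period 2; step 9 mod 2 = 1, giving -8.
The second coordinate changes by -6 each step, so at step 9 it is 6 + 9·(-6) = -48.
The third coordinate changes by -1 each step, so at step 9 it is 0 + 9·(-1) = -9.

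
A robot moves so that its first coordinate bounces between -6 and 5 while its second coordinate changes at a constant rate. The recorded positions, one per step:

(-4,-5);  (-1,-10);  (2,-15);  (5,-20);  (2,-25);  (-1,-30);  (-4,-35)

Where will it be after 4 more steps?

(4,-55)

The first coordinate reflects between -6 and 5, moving 3 per step.
  step 7: -4 → -5
  step 8: -5 → -2
  step 9: -2 → 1
  step 10: 1 → 4
The second coordinate changes by -5 each step: at step 10 it is -55.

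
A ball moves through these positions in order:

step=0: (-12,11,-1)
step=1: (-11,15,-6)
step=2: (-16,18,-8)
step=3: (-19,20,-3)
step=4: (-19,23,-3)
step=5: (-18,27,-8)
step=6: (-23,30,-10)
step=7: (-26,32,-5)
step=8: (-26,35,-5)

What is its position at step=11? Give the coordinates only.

Differencing gives (+1,+4,-5), (-5,+3,-2), (-3,+2,+5), (+0,+3,+0), (+1,+4,-5), (-5,+3,-2), (-3,+2,+5), (+0,+3,+0). This is the pattern (+1,+4,-5), (-5,+3,-2), (-3,+2,+5), (+0,+3,+0) repeated.
step 9: apply (+1,+4,-5) → (-25,39,-10)
step 10: apply (-5,+3,-2) → (-30,42,-12)
step 11: apply (-3,+2,+5) → (-33,44,-7)

(-33,44,-7)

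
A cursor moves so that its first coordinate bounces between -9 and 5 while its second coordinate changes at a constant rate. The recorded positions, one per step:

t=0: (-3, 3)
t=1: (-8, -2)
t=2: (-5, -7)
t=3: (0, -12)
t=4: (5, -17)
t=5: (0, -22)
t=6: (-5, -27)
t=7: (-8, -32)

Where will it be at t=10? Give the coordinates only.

(3, -47)

The first coordinate travels 5 per step and bounces off the walls at -9 and 5.
  step 8: -8 → -3
  step 9: -3 → 2
  step 10: 2 → 3
The second coordinate changes by -5 each step: at step 10 it is -47.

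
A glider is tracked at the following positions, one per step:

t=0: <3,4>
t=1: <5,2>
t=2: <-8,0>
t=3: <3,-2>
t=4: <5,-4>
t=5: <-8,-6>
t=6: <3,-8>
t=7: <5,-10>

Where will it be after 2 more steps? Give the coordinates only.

First: cycles through 3, 5, -8 every 3 steps. Step 9 lands at position 0 of the cycle → 3.
Second: linear, -2 per step → -14 at step 9.

<3,-14>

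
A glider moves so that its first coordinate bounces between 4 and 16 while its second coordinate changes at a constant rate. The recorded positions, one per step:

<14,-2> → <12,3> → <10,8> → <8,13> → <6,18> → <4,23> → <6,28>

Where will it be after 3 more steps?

<12,43>

The first coordinate reflects between 4 and 16, moving 2 per step.
  step 7: 6 → 8
  step 8: 8 → 10
  step 9: 10 → 12
The second coordinate changes by +5 each step: at step 9 it is 43.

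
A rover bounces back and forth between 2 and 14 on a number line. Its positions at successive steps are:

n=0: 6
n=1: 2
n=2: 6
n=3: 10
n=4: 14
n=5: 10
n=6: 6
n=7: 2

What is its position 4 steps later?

The value travels 4 per step and bounces off the walls at 2 and 14.
  step 8: 2 → 6
  step 9: 6 → 10
  step 10: 10 → 14
  step 11: 14 → 10

10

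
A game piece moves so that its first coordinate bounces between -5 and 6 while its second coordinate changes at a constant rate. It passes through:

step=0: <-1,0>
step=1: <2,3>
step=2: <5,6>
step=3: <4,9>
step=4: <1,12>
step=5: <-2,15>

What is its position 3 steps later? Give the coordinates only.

<1,24>

The first coordinate reflects between -5 and 6, moving 3 per step.
  step 6: -2 → -5
  step 7: -5 → -2
  step 8: -2 → 1
The second coordinate changes by +3 each step: at step 8 it is 24.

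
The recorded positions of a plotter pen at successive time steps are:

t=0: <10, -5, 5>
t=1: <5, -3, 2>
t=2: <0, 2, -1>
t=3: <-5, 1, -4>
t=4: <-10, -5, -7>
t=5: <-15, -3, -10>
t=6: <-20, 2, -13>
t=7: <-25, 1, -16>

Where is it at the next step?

<-30, -5, -19>

The first coordinate changes by -5 each step, so at step 8 it is 10 + 8·(-5) = -30.
The second coordinate repeats the cycle [-5, -3, 2, 1] with period 4; step 8 mod 4 = 0, giving -5.
The third coordinate changes by -3 each step, so at step 8 it is 5 + 8·(-3) = -19.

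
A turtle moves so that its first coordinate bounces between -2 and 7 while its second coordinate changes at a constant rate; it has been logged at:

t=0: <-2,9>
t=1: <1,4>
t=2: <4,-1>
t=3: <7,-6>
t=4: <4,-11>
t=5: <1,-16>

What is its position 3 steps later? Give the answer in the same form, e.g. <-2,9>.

<4,-31>

The first coordinate travels 3 per step and bounces off the walls at -2 and 7.
  step 6: 1 → -2
  step 7: -2 → 1
  step 8: 1 → 4
The second coordinate changes by -5 each step: at step 8 it is -31.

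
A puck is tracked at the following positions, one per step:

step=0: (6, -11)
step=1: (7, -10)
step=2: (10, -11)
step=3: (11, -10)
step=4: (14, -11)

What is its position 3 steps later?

(19, -10)

The moves between consecutive positions are (+1, +1), (+3, -1), (+1, +1), (+3, -1); they repeat the 2-cycle [(+1, +1), (+3, -1)].
step 5: apply (+1, +1) → (15, -10)
step 6: apply (+3, -1) → (18, -11)
step 7: apply (+1, +1) → (19, -10)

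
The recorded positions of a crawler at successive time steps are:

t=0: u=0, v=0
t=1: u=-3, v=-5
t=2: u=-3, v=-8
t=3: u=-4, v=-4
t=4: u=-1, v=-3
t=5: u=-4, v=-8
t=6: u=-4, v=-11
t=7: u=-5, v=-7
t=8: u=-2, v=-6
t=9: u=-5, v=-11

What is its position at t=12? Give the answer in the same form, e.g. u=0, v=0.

The moves between consecutive positions are (-3, -5), (+0, -3), (-1, +4), (+3, +1), (-3, -5), (+0, -3), (-1, +4), (+3, +1), (-3, -5); they repeat the 4-cycle [(-3, -5), (+0, -3), (-1, +4), (+3, +1)].
step 10: apply (+0, -3) → u=-5, v=-14
step 11: apply (-1, +4) → u=-6, v=-10
step 12: apply (+3, +1) → u=-3, v=-9

u=-3, v=-9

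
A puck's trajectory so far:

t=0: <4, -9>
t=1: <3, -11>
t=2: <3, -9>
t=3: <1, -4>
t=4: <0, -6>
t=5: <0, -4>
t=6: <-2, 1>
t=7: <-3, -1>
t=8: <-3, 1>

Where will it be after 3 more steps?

Differencing gives <-1, -2>, <+0, +2>, <-2, +5>, <-1, -2>, <+0, +2>, <-2, +5>, <-1, -2>, <+0, +2>. This is the pattern <-1, -2>, <+0, +2>, <-2, +5> repeated.
step 9: apply <-2, +5> → <-5, 6>
step 10: apply <-1, -2> → <-6, 4>
step 11: apply <+0, +2> → <-6, 6>

<-6, 6>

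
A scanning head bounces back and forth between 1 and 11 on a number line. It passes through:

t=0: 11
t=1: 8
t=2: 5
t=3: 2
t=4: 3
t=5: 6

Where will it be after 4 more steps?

The value travels 3 per step and bounces off the walls at 1 and 11.
  step 6: 6 → 9
  step 7: 9 → 10
  step 8: 10 → 7
  step 9: 7 → 4

4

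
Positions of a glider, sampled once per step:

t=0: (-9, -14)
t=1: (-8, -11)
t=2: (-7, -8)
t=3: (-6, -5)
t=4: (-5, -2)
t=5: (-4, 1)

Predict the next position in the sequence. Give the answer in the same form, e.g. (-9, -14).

(-3, 4)

Constant displacement of (+1, +3) per step.
step 6: (-4, 1) + (+1, +3) → (-3, 4)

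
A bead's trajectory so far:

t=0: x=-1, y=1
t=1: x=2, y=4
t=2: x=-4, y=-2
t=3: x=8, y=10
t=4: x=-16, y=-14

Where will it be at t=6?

Step-to-step displacements: (+3, +3), (-6, -6), (+12, +12), (-24, -24); each is -2× the previous.
step 5: x=-16, y=-14 + (+48, +48) → x=32, y=34
step 6: x=32, y=34 + (-96, -96) → x=-64, y=-62

x=-64, y=-62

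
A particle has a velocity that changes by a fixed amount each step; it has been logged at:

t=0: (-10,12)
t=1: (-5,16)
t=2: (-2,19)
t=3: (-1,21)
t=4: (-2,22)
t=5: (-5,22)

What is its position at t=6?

(-10,21)

Successive displacements: (+5,+4), (+3,+3), (+1,+2), (-1,+1), (-3,+0) — each changes by (-2,-1).
step 6: (-5,22) + (-5,-1) → (-10,21)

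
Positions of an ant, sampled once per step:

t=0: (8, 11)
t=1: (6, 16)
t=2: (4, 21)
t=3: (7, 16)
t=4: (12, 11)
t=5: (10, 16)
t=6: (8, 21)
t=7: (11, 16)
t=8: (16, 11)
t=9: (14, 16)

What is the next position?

(12, 21)

The moves between consecutive positions are (-2, +5), (-2, +5), (+3, -5), (+5, -5), (-2, +5), (-2, +5), (+3, -5), (+5, -5), (-2, +5); they repeat the 4-cycle [(-2, +5), (-2, +5), (+3, -5), (+5, -5)].
step 10: apply (-2, +5) → (12, 21)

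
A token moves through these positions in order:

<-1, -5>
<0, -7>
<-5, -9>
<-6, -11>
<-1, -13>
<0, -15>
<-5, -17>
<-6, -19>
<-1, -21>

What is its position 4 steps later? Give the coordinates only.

<-1, -29>

The first coordinate repeats the cycle [-1, 0, -5, -6] with period 4; step 12 mod 4 = 0, giving -1.
The second coordinate changes by -2 each step, so at step 12 it is -5 + 12·(-2) = -29.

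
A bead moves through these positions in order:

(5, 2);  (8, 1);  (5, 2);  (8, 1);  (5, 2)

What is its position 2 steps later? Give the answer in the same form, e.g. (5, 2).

(5, 2)

Step-to-step displacements: (+3, -1), (-3, +1), (+3, -1), (-3, +1); each is -1× the previous.
step 5: (5, 2) + (+3, -1) → (8, 1)
step 6: (8, 1) + (-3, +1) → (5, 2)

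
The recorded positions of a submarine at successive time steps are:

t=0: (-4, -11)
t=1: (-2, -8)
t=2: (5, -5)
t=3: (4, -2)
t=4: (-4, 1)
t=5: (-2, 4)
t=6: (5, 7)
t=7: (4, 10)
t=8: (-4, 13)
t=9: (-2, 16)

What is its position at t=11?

(4, 22)

The first coordinate repeats the cycle [-4, -2, 5, 4] with period 4; step 11 mod 4 = 3, giving 4.
The second coordinate changes by +3 each step, so at step 11 it is -11 + 11·(3) = 22.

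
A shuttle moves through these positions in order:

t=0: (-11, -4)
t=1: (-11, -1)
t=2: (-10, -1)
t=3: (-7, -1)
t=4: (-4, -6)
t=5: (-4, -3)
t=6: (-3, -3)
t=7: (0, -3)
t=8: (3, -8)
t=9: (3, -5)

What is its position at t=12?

(10, -10)

Differencing gives (+0, +3), (+1, +0), (+3, +0), (+3, -5), (+0, +3), (+1, +0), (+3, +0), (+3, -5), (+0, +3). This is the pattern (+0, +3), (+1, +0), (+3, +0), (+3, -5) repeated.
step 10: apply (+1, +0) → (4, -5)
step 11: apply (+3, +0) → (7, -5)
step 12: apply (+3, -5) → (10, -10)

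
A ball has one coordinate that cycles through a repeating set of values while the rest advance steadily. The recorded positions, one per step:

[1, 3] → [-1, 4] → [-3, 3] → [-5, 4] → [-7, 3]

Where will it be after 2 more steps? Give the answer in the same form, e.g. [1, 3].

[-11, 3]

First: linear, -2 per step → -11 at step 6.
Second: cycles through 3, 4 every 2 steps. Step 6 lands at position 0 of the cycle → 3.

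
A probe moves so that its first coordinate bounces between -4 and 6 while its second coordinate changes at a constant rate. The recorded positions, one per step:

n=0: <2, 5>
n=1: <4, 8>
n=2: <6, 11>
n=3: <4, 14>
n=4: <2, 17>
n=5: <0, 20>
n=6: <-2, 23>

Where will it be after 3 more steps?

<0, 32>

The first coordinate reflects between -4 and 6, moving 2 per step.
  step 7: -2 → -4
  step 8: -4 → -2
  step 9: -2 → 0
The second coordinate changes by +3 each step: at step 9 it is 32.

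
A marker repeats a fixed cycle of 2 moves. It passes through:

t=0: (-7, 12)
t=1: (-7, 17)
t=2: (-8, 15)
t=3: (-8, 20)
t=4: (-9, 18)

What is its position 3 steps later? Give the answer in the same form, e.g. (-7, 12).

(-10, 26)

Step-to-step displacements: (+0, +5), (-1, -2), (+0, +5), (-1, -2) — a repeating cycle of length 2.
step 5: apply (+0, +5) → (-9, 23)
step 6: apply (-1, -2) → (-10, 21)
step 7: apply (+0, +5) → (-10, 26)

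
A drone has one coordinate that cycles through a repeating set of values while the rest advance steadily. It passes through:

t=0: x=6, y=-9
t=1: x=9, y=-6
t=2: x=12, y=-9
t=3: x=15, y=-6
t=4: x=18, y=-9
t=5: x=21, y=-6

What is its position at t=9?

x=33, y=-6

The x coordinate changes by +3 each step, so at step 9 it is 6 + 9·(3) = 33.
The y coordinate repeats the cycle [-9, -6] with period 2; step 9 mod 2 = 1, giving -6.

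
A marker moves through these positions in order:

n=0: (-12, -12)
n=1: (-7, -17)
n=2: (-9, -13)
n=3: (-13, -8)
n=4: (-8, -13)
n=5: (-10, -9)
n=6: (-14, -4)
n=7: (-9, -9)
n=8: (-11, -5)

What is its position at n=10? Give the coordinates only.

Differencing gives (+5, -5), (-2, +4), (-4, +5), (+5, -5), (-2, +4), (-4, +5), (+5, -5), (-2, +4). This is the pattern (+5, -5), (-2, +4), (-4, +5) repeated.
step 9: apply (-4, +5) → (-15, 0)
step 10: apply (+5, -5) → (-10, -5)

(-10, -5)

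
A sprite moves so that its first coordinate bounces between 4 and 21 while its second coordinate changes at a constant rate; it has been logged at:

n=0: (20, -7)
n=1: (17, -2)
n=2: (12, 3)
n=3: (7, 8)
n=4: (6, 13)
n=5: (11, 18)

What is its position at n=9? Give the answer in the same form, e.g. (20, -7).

(11, 38)

The first coordinate travels 5 per step and bounces off the walls at 4 and 21.
  step 6: 11 → 16
  step 7: 16 → 21
  step 8: 21 → 16
  step 9: 16 → 11
The second coordinate changes by +5 each step: at step 9 it is 38.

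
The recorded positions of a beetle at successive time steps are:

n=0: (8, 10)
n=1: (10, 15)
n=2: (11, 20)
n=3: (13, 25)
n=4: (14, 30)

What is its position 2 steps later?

The moves between consecutive positions are (+2, +5), (+1, +5), (+2, +5), (+1, +5); they repeat the 2-cycle [(+2, +5), (+1, +5)].
step 5: apply (+2, +5) → (16, 35)
step 6: apply (+1, +5) → (17, 40)

(17, 40)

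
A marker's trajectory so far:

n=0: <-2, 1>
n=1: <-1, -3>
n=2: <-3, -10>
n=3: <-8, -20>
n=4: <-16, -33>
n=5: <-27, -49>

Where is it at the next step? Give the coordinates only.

<-41, -68>

First differences are <+1, -4>, <-2, -7>, <-5, -10>, <-8, -13>, <-11, -16>; their common second difference is <-3, -3> (constant acceleration).
step 6: <-27, -49> + <-14, -19> → <-41, -68>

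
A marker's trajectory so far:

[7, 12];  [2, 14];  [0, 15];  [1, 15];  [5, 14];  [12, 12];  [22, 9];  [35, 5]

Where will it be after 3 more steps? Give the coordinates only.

First differences are [-5, +2], [-2, +1], [+1, +0], [+4, -1], [+7, -2], [+10, -3], [+13, -4]; their common second difference is [+3, -1] (constant acceleration).
step 8: [35, 5] + [+16, -5] → [51, 0]
step 9: [51, 0] + [+19, -6] → [70, -6]
step 10: [70, -6] + [+22, -7] → [92, -13]

[92, -13]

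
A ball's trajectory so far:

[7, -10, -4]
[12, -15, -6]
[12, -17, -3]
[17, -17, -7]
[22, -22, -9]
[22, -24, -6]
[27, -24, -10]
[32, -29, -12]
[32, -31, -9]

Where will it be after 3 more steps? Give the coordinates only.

Differencing gives [+5, -5, -2], [+0, -2, +3], [+5, +0, -4], [+5, -5, -2], [+0, -2, +3], [+5, +0, -4], [+5, -5, -2], [+0, -2, +3]. This is the pattern [+5, -5, -2], [+0, -2, +3], [+5, +0, -4] repeated.
step 9: apply [+5, +0, -4] → [37, -31, -13]
step 10: apply [+5, -5, -2] → [42, -36, -15]
step 11: apply [+0, -2, +3] → [42, -38, -12]

[42, -38, -12]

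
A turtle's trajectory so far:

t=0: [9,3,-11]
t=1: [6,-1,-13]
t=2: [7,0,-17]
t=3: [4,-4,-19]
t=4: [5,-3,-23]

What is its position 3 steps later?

[0,-10,-31]

The moves between consecutive positions are [-3,-4,-2], [+1,+1,-4], [-3,-4,-2], [+1,+1,-4]; they repeat the 2-cycle [[-3,-4,-2], [+1,+1,-4]].
step 5: apply [-3,-4,-2] → [2,-7,-25]
step 6: apply [+1,+1,-4] → [3,-6,-29]
step 7: apply [-3,-4,-2] → [0,-10,-31]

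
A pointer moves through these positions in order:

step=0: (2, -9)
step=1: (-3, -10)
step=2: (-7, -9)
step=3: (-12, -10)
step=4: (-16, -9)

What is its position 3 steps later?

Differencing gives (-5, -1), (-4, +1), (-5, -1), (-4, +1). This is the pattern (-5, -1), (-4, +1) repeated.
step 5: apply (-5, -1) → (-21, -10)
step 6: apply (-4, +1) → (-25, -9)
step 7: apply (-5, -1) → (-30, -10)

(-30, -10)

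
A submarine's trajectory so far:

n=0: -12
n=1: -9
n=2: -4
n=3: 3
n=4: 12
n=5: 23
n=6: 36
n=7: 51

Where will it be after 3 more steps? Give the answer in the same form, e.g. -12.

Successive displacements: +3, +5, +7, +9, +11, +13, +15 — each changes by +2.
step 8: 51 + 17 → 68
step 9: 68 + 19 → 87
step 10: 87 + 21 → 108

108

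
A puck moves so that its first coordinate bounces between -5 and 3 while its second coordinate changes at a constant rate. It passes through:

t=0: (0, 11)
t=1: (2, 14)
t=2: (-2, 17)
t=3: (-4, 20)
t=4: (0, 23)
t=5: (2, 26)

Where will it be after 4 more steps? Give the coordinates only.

(2, 38)

The first coordinate reflects between -5 and 3, moving 4 per step.
  step 6: 2 → -2
  step 7: -2 → -4
  step 8: -4 → 0
  step 9: 0 → 2
The second coordinate changes by +3 each step: at step 9 it is 38.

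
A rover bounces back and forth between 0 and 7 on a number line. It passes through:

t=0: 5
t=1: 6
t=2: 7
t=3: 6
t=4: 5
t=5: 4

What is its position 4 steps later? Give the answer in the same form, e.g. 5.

0

The value travels 1 per step and bounces off the walls at 0 and 7.
  step 6: 4 → 3
  step 7: 3 → 2
  step 8: 2 → 1
  step 9: 1 → 0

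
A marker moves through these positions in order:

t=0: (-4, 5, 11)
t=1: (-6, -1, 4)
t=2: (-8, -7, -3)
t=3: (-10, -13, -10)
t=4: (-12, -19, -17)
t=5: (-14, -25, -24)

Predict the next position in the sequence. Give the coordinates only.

Constant displacement of (-2, -6, -7) per step.
step 6: (-14, -25, -24) + (-2, -6, -7) → (-16, -31, -31)

(-16, -31, -31)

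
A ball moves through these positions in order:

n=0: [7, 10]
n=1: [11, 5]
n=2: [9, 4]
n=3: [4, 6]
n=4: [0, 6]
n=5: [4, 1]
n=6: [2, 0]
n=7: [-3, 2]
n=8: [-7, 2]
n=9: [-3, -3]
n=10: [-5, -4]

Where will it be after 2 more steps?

[-14, -2]

The moves between consecutive positions are [+4, -5], [-2, -1], [-5, +2], [-4, +0], [+4, -5], [-2, -1], [-5, +2], [-4, +0], [+4, -5], [-2, -1]; they repeat the 4-cycle [[+4, -5], [-2, -1], [-5, +2], [-4, +0]].
step 11: apply [-5, +2] → [-10, -2]
step 12: apply [-4, +0] → [-14, -2]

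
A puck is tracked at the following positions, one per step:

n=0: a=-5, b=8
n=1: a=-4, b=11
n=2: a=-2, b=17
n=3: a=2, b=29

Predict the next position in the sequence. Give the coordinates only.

a=10, b=53

Step-to-step displacements: (+1,+3), (+2,+6), (+4,+12); each is 2× the previous.
step 4: a=2, b=29 + (+8,+24) → a=10, b=53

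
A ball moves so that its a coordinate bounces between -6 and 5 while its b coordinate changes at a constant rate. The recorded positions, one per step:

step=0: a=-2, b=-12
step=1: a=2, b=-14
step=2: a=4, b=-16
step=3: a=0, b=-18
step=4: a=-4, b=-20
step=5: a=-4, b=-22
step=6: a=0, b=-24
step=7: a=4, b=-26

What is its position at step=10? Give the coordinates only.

a=-6, b=-32

The a coordinate reflects between -6 and 5, moving 4 per step.
  step 8: 4 → 2
  step 9: 2 → -2
  step 10: -2 → -6
The b coordinate changes by -2 each step: at step 10 it is -32.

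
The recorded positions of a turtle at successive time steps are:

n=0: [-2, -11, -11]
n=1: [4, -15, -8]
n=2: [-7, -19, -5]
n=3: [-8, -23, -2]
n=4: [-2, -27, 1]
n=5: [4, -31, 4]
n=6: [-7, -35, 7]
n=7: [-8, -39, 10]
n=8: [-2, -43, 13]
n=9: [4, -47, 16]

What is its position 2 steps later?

[-8, -55, 22]

The first coordinate repeats the cycle [-2, 4, -7, -8] with period 4; step 11 mod 4 = 3, giving -8.
The second coordinate changes by -4 each step, so at step 11 it is -11 + 11·(-4) = -55.
The third coordinate changes by +3 each step, so at step 11 it is -11 + 11·(3) = 22.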